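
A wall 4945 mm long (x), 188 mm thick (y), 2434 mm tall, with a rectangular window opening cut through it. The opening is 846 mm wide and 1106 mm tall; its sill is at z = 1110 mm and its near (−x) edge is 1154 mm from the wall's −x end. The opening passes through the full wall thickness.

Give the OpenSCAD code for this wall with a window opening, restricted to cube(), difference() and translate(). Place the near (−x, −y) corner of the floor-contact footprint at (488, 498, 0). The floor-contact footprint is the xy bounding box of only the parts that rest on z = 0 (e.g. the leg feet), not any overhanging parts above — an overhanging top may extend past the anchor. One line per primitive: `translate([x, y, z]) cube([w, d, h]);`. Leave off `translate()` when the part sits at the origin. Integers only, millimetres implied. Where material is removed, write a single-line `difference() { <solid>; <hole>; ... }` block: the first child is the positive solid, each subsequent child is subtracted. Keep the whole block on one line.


difference() { translate([488, 498, 0]) cube([4945, 188, 2434]); translate([1642, 498, 1110]) cube([846, 188, 1106]); }


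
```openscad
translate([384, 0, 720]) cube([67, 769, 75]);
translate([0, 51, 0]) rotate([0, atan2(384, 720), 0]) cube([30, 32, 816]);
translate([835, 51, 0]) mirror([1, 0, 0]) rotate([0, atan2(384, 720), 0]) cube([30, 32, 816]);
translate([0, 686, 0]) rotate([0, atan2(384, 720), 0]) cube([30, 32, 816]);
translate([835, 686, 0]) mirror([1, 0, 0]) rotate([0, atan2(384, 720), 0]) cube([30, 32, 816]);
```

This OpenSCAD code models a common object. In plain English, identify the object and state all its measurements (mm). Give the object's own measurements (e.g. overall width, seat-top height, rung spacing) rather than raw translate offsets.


A sawhorse. A 67×769×75 mm beam (x, y, z) sits on two A-frame leg pairs. Each pair is two raked legs of 30×32 mm section (32 mm along y) splaying symmetrically in x. Each leg rises 720 mm vertically over 384 mm of horizontal reach and is 816 mm long along its own axis. Every leg's outer bottom edge rests on the floor and its outer top edge meets a bottom edge of the beam — the left legs (tilting toward +x) meet the beam's −x bottom edge, the right legs (their mirror images, tilting toward −x) meet its +x bottom edge — so the leg tops tuck under the beam, the beam's underside is 720 mm above the floor, and the feet are 835 mm apart outside-to-outside with the beam centred between them. The two leg pairs are set in 51 mm from either end of the beam.


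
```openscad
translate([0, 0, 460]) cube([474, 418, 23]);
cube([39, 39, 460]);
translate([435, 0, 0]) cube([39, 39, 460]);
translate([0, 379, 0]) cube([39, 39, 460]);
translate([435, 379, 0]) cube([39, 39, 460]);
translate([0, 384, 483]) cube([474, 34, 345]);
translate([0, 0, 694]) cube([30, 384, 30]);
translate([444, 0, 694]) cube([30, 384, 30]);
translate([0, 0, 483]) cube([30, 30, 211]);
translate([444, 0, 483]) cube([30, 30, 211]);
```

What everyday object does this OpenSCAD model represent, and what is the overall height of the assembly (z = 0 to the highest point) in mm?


A chair. The overall height is 828 mm.

A slab on four corner posts with a tall panel at the back — a chair. The seat slab sits at z = 460 with thickness 23, and the 345 mm backrest starts at the seat top, so the overall height is 460 + 23 + 345 = 828 mm.


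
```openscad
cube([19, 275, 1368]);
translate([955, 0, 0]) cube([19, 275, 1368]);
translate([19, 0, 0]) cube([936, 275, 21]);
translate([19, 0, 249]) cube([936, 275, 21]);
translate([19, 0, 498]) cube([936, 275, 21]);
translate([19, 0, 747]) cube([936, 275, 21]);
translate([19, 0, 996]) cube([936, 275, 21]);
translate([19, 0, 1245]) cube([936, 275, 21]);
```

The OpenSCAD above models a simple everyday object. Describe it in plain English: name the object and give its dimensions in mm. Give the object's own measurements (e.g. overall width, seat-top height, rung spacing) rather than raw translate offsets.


An open bookshelf. Two side panels, each 19 mm thick, 275 mm deep and 1368 mm tall, stand 974 mm apart (outside-to-outside). Between them sit 6 shelves, each 21 mm thick and 275 mm deep, spanning the full gap between the sides. The bottom shelf rests on the floor (its underside at z = 0) and the clear gap between one shelf's top and the next shelf's underside is 228 mm.


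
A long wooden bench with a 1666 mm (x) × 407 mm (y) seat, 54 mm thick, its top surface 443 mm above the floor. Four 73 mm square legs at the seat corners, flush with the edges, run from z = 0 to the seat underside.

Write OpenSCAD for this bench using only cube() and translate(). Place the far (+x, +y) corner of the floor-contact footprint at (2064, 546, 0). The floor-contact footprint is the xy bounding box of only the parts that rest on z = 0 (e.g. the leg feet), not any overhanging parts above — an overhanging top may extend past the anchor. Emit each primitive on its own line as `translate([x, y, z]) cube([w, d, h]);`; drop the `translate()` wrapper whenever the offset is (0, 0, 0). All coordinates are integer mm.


translate([398, 139, 389]) cube([1666, 407, 54]);
translate([398, 139, 0]) cube([73, 73, 389]);
translate([398, 473, 0]) cube([73, 73, 389]);
translate([1991, 139, 0]) cube([73, 73, 389]);
translate([1991, 473, 0]) cube([73, 73, 389]);


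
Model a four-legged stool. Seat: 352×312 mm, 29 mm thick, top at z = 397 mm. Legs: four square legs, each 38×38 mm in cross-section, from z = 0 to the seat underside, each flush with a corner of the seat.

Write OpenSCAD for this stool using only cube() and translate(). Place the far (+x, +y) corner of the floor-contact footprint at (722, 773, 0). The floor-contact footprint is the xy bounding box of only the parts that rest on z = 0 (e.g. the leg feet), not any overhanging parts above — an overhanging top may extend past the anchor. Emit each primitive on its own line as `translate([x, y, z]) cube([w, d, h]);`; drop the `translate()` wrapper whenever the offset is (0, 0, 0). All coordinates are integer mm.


translate([370, 461, 368]) cube([352, 312, 29]);
translate([370, 461, 0]) cube([38, 38, 368]);
translate([684, 461, 0]) cube([38, 38, 368]);
translate([370, 735, 0]) cube([38, 38, 368]);
translate([684, 735, 0]) cube([38, 38, 368]);


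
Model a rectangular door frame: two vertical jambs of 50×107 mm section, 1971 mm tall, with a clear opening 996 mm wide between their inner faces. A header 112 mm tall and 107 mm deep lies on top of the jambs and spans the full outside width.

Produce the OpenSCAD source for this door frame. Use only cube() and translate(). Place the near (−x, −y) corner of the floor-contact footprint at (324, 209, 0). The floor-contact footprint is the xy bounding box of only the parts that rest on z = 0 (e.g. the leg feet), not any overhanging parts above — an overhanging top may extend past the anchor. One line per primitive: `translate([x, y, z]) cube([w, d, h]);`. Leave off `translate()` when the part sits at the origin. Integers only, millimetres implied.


translate([324, 209, 0]) cube([50, 107, 1971]);
translate([1370, 209, 0]) cube([50, 107, 1971]);
translate([324, 209, 1971]) cube([1096, 107, 112]);


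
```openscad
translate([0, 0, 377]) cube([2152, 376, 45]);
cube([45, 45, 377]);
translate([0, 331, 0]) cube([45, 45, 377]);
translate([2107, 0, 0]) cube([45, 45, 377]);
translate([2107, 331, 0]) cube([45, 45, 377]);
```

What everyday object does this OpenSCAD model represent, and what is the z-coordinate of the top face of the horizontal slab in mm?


A bench. The seat-top height is 422 mm.

A long slab on four corner posts — a bench. The slab sits at z = 377 with thickness 45, so the top is 377 + 45 = 422 mm.


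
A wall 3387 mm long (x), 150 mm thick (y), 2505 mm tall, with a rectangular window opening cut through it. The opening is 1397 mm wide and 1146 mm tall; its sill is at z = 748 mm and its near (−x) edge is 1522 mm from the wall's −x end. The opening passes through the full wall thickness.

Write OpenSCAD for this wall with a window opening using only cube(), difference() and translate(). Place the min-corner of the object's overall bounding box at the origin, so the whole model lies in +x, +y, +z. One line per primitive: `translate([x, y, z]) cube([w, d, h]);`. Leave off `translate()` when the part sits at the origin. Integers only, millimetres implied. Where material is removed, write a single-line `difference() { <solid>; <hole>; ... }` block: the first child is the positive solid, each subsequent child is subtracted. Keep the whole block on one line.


difference() { cube([3387, 150, 2505]); translate([1522, 0, 748]) cube([1397, 150, 1146]); }


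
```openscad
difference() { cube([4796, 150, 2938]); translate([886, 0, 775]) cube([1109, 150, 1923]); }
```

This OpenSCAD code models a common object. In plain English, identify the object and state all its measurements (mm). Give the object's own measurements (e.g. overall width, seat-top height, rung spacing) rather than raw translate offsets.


A wall 4796 mm long (x), 150 mm thick (y), 2938 mm tall, with a rectangular window opening cut through it. The opening is 1109 mm wide and 1923 mm tall; its sill is at z = 775 mm and its near (−x) edge is 886 mm from the wall's −x end. The opening passes through the full wall thickness.


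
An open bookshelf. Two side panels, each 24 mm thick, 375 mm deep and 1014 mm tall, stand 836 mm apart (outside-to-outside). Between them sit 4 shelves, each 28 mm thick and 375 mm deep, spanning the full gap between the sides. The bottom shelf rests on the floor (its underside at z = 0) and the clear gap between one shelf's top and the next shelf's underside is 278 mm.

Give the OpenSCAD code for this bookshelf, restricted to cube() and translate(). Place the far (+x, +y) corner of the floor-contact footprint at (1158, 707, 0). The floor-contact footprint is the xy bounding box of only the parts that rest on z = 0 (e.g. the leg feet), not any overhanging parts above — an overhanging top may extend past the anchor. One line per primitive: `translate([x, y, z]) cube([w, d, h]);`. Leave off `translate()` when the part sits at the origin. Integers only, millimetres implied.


translate([322, 332, 0]) cube([24, 375, 1014]);
translate([1134, 332, 0]) cube([24, 375, 1014]);
translate([346, 332, 0]) cube([788, 375, 28]);
translate([346, 332, 306]) cube([788, 375, 28]);
translate([346, 332, 612]) cube([788, 375, 28]);
translate([346, 332, 918]) cube([788, 375, 28]);


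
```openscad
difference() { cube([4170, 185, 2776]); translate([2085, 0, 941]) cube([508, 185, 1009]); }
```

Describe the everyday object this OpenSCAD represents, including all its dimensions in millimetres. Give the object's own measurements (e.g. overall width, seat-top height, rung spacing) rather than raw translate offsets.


A wall 4170 mm long (x), 185 mm thick (y), 2776 mm tall, with a rectangular window opening cut through it. The opening is 508 mm wide and 1009 mm tall; its sill is at z = 941 mm and its near (−x) edge is 2085 mm from the wall's −x end. The opening passes through the full wall thickness.


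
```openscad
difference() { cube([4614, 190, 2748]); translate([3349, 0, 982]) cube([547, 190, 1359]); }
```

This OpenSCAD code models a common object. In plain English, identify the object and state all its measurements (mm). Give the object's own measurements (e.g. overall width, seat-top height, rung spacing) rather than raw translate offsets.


A wall 4614 mm long (x), 190 mm thick (y), 2748 mm tall, with a rectangular window opening cut through it. The opening is 547 mm wide and 1359 mm tall; its sill is at z = 982 mm and its near (−x) edge is 3349 mm from the wall's −x end. The opening passes through the full wall thickness.


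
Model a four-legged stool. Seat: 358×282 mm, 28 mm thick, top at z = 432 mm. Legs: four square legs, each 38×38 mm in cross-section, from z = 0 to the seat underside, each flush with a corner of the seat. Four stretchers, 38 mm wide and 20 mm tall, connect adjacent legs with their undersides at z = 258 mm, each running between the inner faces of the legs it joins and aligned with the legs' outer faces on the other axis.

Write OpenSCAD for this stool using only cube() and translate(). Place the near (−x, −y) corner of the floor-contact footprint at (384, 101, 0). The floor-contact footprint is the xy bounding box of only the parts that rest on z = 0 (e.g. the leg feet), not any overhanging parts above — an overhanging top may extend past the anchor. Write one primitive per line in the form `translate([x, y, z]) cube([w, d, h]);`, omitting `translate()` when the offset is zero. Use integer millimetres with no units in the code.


// leg_h = 432 - 28 = 404
// stretcher span = 358 - 2*38 = 282
translate([384, 101, 404]) cube([358, 282, 28]);
translate([384, 101, 0]) cube([38, 38, 404]);
translate([704, 101, 0]) cube([38, 38, 404]);
translate([384, 345, 0]) cube([38, 38, 404]);
translate([704, 345, 0]) cube([38, 38, 404]);
translate([422, 101, 258]) cube([282, 38, 20]);
translate([422, 345, 258]) cube([282, 38, 20]);
translate([384, 139, 258]) cube([38, 206, 20]);
translate([704, 139, 258]) cube([38, 206, 20]);


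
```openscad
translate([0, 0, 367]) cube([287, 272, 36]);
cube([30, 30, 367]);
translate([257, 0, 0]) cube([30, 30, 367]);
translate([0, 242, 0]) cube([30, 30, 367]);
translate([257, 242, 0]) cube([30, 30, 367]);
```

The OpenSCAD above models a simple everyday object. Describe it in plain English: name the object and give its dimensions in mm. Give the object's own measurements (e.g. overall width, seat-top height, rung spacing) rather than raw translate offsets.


A four-legged stool. The seat is a 287×272×36 mm slab whose top surface is at z = 403 mm; four square legs, each 30×30 mm in cross-section, run from the floor (z = 0) to the underside of the seat, each flush with a corner of the seat.


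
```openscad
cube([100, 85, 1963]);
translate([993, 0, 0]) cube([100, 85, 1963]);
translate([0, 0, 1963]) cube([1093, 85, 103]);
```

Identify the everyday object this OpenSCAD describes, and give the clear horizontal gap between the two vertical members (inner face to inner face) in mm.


A door frame. The clear opening width is 893 mm.

Two 1963 mm tall posts with a header on top — a door frame. The left jamb is 100 mm wide at x = 0; the right jamb starts at x = 993. The clear opening is 993 − 100 = 893 mm.


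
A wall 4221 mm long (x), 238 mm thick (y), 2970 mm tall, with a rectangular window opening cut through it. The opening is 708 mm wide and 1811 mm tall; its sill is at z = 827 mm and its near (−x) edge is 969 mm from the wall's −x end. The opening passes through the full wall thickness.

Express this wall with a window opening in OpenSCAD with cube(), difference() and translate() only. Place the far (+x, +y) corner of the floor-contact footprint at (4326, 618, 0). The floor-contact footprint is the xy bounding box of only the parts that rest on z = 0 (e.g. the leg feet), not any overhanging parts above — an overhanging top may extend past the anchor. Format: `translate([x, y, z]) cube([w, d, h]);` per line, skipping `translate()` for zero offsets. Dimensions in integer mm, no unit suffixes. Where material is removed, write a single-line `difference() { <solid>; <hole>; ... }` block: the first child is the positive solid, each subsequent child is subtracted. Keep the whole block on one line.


difference() { translate([105, 380, 0]) cube([4221, 238, 2970]); translate([1074, 380, 827]) cube([708, 238, 1811]); }


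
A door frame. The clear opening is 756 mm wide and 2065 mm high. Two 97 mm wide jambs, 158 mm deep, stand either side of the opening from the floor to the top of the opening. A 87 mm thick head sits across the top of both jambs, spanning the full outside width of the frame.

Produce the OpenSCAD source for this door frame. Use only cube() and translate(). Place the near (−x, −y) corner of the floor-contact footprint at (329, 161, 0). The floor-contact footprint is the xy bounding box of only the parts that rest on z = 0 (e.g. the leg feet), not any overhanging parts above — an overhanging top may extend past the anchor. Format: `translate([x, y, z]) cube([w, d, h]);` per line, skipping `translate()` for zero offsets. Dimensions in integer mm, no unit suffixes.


translate([329, 161, 0]) cube([97, 158, 2065]);
translate([1182, 161, 0]) cube([97, 158, 2065]);
translate([329, 161, 2065]) cube([950, 158, 87]);


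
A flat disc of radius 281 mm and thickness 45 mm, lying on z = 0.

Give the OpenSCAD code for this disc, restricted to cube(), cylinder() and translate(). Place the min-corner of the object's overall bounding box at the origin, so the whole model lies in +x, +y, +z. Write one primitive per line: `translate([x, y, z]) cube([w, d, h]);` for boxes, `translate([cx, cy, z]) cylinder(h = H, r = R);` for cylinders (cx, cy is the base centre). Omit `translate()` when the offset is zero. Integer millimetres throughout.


translate([281, 281, 0]) cylinder(h = 45, r = 281);


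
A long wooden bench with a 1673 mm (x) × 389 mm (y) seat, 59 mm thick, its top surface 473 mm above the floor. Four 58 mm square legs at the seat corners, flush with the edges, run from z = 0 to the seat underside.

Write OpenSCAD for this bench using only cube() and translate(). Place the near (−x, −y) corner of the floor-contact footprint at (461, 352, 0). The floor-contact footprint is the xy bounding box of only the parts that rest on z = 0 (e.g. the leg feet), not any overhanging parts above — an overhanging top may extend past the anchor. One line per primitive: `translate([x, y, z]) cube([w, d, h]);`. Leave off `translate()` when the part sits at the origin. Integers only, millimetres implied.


translate([461, 352, 414]) cube([1673, 389, 59]);
translate([461, 352, 0]) cube([58, 58, 414]);
translate([461, 683, 0]) cube([58, 58, 414]);
translate([2076, 352, 0]) cube([58, 58, 414]);
translate([2076, 683, 0]) cube([58, 58, 414]);


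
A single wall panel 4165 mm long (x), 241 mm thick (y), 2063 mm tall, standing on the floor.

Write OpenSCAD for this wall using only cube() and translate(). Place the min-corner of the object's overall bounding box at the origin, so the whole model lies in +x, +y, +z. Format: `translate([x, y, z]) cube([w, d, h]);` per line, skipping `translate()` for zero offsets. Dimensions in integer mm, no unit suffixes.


cube([4165, 241, 2063]);


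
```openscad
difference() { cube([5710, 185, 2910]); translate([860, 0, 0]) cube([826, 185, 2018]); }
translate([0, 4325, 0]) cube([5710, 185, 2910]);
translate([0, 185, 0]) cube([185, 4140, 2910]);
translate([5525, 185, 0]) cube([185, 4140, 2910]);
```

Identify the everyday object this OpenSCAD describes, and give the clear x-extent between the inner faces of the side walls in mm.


A single room. The interior width is 5340 mm.

Four walls enclosing a rectangle with a door in the front wall — a room. Outside width 5710 minus two 185 mm walls gives 5340 mm.


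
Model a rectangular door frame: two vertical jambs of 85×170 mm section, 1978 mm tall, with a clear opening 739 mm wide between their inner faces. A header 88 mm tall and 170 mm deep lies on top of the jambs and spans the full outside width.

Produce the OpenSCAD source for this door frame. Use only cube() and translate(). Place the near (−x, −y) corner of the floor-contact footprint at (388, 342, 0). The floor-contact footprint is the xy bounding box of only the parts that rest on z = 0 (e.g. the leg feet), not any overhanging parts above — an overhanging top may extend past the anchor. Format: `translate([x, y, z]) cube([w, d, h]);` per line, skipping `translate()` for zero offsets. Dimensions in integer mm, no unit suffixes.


translate([388, 342, 0]) cube([85, 170, 1978]);
translate([1212, 342, 0]) cube([85, 170, 1978]);
translate([388, 342, 1978]) cube([909, 170, 88]);


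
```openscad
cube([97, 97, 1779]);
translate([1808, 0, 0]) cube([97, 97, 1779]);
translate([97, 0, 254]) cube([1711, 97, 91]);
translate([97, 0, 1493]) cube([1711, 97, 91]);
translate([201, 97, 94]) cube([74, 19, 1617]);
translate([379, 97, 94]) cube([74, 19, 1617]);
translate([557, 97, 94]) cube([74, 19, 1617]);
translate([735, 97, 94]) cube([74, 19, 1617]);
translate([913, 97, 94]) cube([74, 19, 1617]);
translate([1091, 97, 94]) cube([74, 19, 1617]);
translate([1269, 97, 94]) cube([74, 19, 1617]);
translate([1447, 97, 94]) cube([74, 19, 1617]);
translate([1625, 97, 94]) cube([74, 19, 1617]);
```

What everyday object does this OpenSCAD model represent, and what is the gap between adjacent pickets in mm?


A fence section. The picket gap is 104 mm.

Two posts, two rails, 9 pickets — a fence section. Span 1711 mm holds 9 pickets of 74 mm with 10 equal gaps: ⌊(1711 − 9·74) / 10⌋ = 104 mm.


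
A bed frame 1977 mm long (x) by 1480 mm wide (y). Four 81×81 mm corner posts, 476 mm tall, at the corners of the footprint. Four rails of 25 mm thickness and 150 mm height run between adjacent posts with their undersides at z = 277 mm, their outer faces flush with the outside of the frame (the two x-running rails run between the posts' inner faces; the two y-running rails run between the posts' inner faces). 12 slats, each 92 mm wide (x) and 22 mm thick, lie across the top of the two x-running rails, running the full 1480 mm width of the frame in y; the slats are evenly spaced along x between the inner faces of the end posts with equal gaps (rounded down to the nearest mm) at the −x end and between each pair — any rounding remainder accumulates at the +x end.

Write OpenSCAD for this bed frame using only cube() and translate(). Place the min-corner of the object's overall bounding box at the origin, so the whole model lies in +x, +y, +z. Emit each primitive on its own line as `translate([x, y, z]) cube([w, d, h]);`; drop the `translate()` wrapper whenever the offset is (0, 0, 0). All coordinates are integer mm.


cube([81, 81, 476]);
translate([0, 1399, 0]) cube([81, 81, 476]);
translate([1896, 0, 0]) cube([81, 81, 476]);
translate([1896, 1399, 0]) cube([81, 81, 476]);
translate([81, 0, 277]) cube([1815, 25, 150]);
translate([81, 1455, 277]) cube([1815, 25, 150]);
translate([0, 81, 277]) cube([25, 1318, 150]);
translate([1952, 81, 277]) cube([25, 1318, 150]);
translate([135, 0, 427]) cube([92, 1480, 22]);
translate([281, 0, 427]) cube([92, 1480, 22]);
translate([427, 0, 427]) cube([92, 1480, 22]);
translate([573, 0, 427]) cube([92, 1480, 22]);
translate([719, 0, 427]) cube([92, 1480, 22]);
translate([865, 0, 427]) cube([92, 1480, 22]);
translate([1011, 0, 427]) cube([92, 1480, 22]);
translate([1157, 0, 427]) cube([92, 1480, 22]);
translate([1303, 0, 427]) cube([92, 1480, 22]);
translate([1449, 0, 427]) cube([92, 1480, 22]);
translate([1595, 0, 427]) cube([92, 1480, 22]);
translate([1741, 0, 427]) cube([92, 1480, 22]);


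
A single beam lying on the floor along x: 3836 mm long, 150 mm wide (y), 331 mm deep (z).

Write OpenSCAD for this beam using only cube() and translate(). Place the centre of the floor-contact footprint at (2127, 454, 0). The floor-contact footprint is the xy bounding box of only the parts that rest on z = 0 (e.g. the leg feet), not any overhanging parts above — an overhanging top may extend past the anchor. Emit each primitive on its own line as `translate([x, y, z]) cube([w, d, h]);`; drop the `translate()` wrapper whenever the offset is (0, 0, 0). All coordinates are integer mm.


translate([209, 379, 0]) cube([3836, 150, 331]);


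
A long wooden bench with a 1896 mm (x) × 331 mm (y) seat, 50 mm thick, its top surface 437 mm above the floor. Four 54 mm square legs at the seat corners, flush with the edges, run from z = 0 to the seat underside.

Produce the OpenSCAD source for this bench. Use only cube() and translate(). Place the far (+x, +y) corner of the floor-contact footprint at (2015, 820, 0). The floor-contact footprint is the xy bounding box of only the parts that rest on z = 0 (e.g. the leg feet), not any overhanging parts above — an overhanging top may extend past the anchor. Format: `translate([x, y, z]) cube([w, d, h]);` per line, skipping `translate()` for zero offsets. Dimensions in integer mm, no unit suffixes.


translate([119, 489, 387]) cube([1896, 331, 50]);
translate([119, 489, 0]) cube([54, 54, 387]);
translate([119, 766, 0]) cube([54, 54, 387]);
translate([1961, 489, 0]) cube([54, 54, 387]);
translate([1961, 766, 0]) cube([54, 54, 387]);


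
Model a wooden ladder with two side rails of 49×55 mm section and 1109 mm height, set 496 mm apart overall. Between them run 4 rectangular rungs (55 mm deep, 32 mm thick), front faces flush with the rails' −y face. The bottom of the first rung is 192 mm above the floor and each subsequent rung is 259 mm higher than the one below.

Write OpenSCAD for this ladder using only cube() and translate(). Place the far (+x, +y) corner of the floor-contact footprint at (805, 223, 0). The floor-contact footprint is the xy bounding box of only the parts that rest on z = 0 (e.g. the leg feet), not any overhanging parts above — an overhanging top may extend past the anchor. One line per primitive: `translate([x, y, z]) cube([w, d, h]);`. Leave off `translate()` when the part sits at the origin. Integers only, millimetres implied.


translate([309, 168, 0]) cube([49, 55, 1109]);
translate([756, 168, 0]) cube([49, 55, 1109]);
translate([358, 168, 192]) cube([398, 55, 32]);
translate([358, 168, 451]) cube([398, 55, 32]);
translate([358, 168, 710]) cube([398, 55, 32]);
translate([358, 168, 969]) cube([398, 55, 32]);


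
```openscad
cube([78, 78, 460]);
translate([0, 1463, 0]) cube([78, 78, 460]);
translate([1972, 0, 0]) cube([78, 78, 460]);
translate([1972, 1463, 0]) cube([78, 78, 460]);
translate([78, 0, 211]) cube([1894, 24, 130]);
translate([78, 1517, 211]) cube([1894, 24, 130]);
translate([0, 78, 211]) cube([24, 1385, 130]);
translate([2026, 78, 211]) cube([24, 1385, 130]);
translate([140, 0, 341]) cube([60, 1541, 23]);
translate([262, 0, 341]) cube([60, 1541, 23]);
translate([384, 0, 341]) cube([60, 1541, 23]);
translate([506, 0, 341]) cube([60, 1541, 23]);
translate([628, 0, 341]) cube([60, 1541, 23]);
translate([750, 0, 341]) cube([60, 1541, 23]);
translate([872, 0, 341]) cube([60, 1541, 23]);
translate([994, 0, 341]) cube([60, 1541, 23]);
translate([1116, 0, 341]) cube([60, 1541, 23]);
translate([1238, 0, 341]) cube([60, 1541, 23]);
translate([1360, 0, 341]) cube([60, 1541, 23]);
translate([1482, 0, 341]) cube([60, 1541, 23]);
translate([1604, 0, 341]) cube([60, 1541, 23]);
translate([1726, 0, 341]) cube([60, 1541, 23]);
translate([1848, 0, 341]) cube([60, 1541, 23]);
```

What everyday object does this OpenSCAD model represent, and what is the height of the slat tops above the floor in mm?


A bed frame. The slat-top height is 364 mm.

Four posts, four rails, and a row of slats — a bed frame. Slats sit on the rails at z = 211 + 130 = 341; with slat thickness 23, the top is 364 mm.


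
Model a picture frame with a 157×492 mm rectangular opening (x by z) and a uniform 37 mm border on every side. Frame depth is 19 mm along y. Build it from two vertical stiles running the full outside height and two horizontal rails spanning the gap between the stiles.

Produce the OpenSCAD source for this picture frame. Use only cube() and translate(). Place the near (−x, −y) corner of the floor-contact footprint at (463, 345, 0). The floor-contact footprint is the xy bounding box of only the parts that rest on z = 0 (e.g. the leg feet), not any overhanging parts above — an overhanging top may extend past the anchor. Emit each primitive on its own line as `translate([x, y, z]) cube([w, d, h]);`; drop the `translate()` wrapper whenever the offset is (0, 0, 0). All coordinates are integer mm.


translate([463, 345, 0]) cube([37, 19, 566]);
translate([657, 345, 0]) cube([37, 19, 566]);
translate([500, 345, 0]) cube([157, 19, 37]);
translate([500, 345, 529]) cube([157, 19, 37]);


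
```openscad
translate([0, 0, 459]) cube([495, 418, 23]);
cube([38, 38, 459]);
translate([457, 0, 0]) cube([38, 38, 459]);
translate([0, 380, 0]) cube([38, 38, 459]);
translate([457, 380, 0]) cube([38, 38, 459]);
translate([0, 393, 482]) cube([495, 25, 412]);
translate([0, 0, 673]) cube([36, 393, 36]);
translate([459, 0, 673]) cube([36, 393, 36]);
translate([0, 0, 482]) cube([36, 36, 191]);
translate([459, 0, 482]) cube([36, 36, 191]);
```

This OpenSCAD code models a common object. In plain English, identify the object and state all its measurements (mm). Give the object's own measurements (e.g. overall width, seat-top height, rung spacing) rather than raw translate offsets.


A chair. The seat is a 495×418×23 mm slab with its top at z = 482 mm, on four 38×38 mm corner legs (flush with the seat edges, standing on z = 0). A flat backrest 25 mm thick, 412 mm tall, spans the full seat width and rises from the seat top along its +y edge, rear face flush with the rear of the seat. Two armrests of 36×36 mm section run along each side from the seat's front edge to the front of the backrest, top faces 227 mm above the seat top and outer faces flush with the seat's x-edges; a 36×36 mm post under the front of each armrest stands on the seat at the front corner.


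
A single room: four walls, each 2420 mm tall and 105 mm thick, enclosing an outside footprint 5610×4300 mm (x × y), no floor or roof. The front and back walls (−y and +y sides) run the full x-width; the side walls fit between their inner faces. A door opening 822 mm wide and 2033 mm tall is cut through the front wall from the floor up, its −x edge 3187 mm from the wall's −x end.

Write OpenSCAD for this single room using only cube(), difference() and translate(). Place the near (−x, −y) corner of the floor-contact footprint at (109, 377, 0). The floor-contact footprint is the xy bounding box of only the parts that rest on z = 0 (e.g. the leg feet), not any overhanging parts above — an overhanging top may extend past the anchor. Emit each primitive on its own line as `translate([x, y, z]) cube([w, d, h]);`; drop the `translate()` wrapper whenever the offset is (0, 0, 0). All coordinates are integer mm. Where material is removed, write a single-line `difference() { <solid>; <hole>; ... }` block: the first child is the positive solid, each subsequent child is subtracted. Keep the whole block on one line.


difference() { translate([109, 377, 0]) cube([5610, 105, 2420]); translate([3296, 377, 0]) cube([822, 105, 2033]); }
translate([109, 4572, 0]) cube([5610, 105, 2420]);
translate([109, 482, 0]) cube([105, 4090, 2420]);
translate([5614, 482, 0]) cube([105, 4090, 2420]);


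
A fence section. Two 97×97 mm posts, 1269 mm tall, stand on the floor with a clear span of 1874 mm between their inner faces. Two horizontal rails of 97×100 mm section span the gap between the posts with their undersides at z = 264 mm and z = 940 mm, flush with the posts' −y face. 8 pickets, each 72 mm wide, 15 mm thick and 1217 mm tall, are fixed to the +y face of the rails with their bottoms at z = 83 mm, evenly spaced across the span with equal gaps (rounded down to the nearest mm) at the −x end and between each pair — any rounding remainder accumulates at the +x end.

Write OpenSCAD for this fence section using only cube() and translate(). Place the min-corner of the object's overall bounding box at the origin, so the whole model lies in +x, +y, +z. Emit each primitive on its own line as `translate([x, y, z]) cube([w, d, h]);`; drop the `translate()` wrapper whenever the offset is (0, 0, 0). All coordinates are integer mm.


cube([97, 97, 1269]);
translate([1971, 0, 0]) cube([97, 97, 1269]);
translate([97, 0, 264]) cube([1874, 97, 100]);
translate([97, 0, 940]) cube([1874, 97, 100]);
translate([241, 97, 83]) cube([72, 15, 1217]);
translate([457, 97, 83]) cube([72, 15, 1217]);
translate([673, 97, 83]) cube([72, 15, 1217]);
translate([889, 97, 83]) cube([72, 15, 1217]);
translate([1105, 97, 83]) cube([72, 15, 1217]);
translate([1321, 97, 83]) cube([72, 15, 1217]);
translate([1537, 97, 83]) cube([72, 15, 1217]);
translate([1753, 97, 83]) cube([72, 15, 1217]);


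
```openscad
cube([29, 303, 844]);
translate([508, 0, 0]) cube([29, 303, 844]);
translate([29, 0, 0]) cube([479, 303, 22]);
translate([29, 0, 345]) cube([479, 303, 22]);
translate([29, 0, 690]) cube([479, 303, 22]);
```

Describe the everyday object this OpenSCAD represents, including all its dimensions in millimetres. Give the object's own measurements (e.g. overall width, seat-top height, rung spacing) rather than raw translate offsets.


An open bookshelf. Two side panels, each 29 mm thick, 303 mm deep and 844 mm tall, stand 537 mm apart (outside-to-outside). Between them sit 3 shelves, each 22 mm thick and 303 mm deep, spanning the full gap between the sides. The bottom shelf rests on the floor (its underside at z = 0) and the clear gap between one shelf's top and the next shelf's underside is 323 mm.


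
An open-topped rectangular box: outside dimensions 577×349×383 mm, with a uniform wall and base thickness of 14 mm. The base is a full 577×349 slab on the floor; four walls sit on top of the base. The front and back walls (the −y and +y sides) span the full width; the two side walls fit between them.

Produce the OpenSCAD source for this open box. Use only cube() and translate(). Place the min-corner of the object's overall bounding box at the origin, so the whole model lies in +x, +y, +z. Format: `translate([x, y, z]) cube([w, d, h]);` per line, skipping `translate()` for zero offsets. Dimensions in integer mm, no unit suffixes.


cube([577, 349, 14]);
translate([0, 0, 14]) cube([577, 14, 369]);
translate([0, 335, 14]) cube([577, 14, 369]);
translate([0, 14, 14]) cube([14, 321, 369]);
translate([563, 14, 14]) cube([14, 321, 369]);


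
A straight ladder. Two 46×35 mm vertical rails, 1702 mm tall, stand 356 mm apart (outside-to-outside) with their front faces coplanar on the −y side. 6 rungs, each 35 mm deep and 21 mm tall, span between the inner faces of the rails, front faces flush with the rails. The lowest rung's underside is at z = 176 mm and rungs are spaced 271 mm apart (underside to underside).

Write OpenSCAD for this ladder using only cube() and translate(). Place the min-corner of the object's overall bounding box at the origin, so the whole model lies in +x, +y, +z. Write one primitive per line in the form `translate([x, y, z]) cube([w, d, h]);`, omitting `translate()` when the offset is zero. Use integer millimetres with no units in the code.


// rung span = 356 - 2*46 = 264
// rung[k] z = 176 + k*271
cube([46, 35, 1702]);
translate([310, 0, 0]) cube([46, 35, 1702]);
translate([46, 0, 176]) cube([264, 35, 21]);
translate([46, 0, 447]) cube([264, 35, 21]);
translate([46, 0, 718]) cube([264, 35, 21]);
translate([46, 0, 989]) cube([264, 35, 21]);
translate([46, 0, 1260]) cube([264, 35, 21]);
translate([46, 0, 1531]) cube([264, 35, 21]);


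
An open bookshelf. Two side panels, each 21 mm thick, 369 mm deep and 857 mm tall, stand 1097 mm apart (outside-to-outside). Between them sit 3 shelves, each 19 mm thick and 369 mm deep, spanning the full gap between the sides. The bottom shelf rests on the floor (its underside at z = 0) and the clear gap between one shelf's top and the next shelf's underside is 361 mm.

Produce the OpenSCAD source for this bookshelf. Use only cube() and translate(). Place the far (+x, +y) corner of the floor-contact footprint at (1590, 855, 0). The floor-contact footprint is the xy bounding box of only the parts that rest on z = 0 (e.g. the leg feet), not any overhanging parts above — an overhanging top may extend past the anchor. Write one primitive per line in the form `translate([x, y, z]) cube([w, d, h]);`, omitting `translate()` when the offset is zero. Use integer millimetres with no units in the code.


translate([493, 486, 0]) cube([21, 369, 857]);
translate([1569, 486, 0]) cube([21, 369, 857]);
translate([514, 486, 0]) cube([1055, 369, 19]);
translate([514, 486, 380]) cube([1055, 369, 19]);
translate([514, 486, 760]) cube([1055, 369, 19]);


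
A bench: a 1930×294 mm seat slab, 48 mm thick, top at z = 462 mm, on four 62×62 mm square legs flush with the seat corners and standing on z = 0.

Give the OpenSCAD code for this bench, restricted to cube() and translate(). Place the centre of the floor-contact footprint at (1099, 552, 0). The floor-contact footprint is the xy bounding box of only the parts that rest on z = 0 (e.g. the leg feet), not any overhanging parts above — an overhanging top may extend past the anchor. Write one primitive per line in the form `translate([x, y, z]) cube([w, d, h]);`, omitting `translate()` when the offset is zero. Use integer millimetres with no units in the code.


// leg_h = 462 − 48 = 414
translate([134, 405, 414]) cube([1930, 294, 48]);
translate([134, 405, 0]) cube([62, 62, 414]);
translate([134, 637, 0]) cube([62, 62, 414]);
translate([2002, 405, 0]) cube([62, 62, 414]);
translate([2002, 637, 0]) cube([62, 62, 414]);


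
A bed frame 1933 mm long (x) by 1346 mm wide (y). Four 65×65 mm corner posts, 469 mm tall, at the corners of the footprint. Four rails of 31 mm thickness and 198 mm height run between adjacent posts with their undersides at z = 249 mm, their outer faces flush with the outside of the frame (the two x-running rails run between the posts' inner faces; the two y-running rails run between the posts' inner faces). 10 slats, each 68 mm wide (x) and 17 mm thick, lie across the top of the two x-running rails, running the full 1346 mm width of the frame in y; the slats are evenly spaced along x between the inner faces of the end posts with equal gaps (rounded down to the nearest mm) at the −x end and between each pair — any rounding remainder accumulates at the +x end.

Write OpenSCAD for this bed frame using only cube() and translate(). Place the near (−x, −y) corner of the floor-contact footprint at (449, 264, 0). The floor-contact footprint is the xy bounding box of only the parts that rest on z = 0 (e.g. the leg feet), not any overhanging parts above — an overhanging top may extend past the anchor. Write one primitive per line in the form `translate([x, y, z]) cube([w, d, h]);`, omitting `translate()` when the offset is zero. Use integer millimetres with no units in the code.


translate([449, 264, 0]) cube([65, 65, 469]);
translate([449, 1545, 0]) cube([65, 65, 469]);
translate([2317, 264, 0]) cube([65, 65, 469]);
translate([2317, 1545, 0]) cube([65, 65, 469]);
translate([514, 264, 249]) cube([1803, 31, 198]);
translate([514, 1579, 249]) cube([1803, 31, 198]);
translate([449, 329, 249]) cube([31, 1216, 198]);
translate([2351, 329, 249]) cube([31, 1216, 198]);
translate([616, 264, 447]) cube([68, 1346, 17]);
translate([786, 264, 447]) cube([68, 1346, 17]);
translate([956, 264, 447]) cube([68, 1346, 17]);
translate([1126, 264, 447]) cube([68, 1346, 17]);
translate([1296, 264, 447]) cube([68, 1346, 17]);
translate([1466, 264, 447]) cube([68, 1346, 17]);
translate([1636, 264, 447]) cube([68, 1346, 17]);
translate([1806, 264, 447]) cube([68, 1346, 17]);
translate([1976, 264, 447]) cube([68, 1346, 17]);
translate([2146, 264, 447]) cube([68, 1346, 17]);


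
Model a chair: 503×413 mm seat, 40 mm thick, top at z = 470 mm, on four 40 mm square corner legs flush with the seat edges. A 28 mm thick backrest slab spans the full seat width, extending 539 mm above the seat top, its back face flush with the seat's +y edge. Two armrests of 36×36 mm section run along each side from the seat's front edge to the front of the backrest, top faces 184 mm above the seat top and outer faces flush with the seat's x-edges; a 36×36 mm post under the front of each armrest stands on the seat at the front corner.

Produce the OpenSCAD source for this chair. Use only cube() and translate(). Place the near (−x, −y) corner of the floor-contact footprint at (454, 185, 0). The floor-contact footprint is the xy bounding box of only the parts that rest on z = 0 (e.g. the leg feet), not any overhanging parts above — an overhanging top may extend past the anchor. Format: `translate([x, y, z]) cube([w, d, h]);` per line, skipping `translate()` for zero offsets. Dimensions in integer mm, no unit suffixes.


translate([454, 185, 430]) cube([503, 413, 40]);
translate([454, 185, 0]) cube([40, 40, 430]);
translate([917, 185, 0]) cube([40, 40, 430]);
translate([454, 558, 0]) cube([40, 40, 430]);
translate([917, 558, 0]) cube([40, 40, 430]);
translate([454, 570, 470]) cube([503, 28, 539]);
translate([454, 185, 618]) cube([36, 385, 36]);
translate([921, 185, 618]) cube([36, 385, 36]);
translate([454, 185, 470]) cube([36, 36, 148]);
translate([921, 185, 470]) cube([36, 36, 148]);
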